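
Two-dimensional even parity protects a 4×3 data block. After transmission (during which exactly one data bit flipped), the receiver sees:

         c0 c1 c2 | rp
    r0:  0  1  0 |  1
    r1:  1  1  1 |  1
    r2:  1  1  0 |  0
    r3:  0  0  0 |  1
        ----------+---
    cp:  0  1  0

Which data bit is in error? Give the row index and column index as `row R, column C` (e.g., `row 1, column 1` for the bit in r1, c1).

Recompute each row's even parity and compare to rp:
  r0: data parity 1, sent rp 1 → ok
  r1: data parity 1, sent rp 1 → ok
  r2: data parity 0, sent rp 0 → ok
  r3: data parity 0, sent rp 1 → mismatch
Recompute each column's even parity and compare to cp:
  c0: data parity 0, sent cp 0 → ok
  c1: data parity 1, sent cp 1 → ok
  c2: data parity 1, sent cp 0 → mismatch
Exactly one row (r3) and one column (c2) fail → the flipped bit is at their intersection.

row 3, column 2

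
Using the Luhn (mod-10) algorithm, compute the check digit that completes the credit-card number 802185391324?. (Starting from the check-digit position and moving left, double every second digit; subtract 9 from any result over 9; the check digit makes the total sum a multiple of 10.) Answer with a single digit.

0

Partial digits right→left: 4 2 3 1 9 3 5 8 1 2 0 8
Double every second digit counting from the check-digit position (so the 1st, 3rd, 5th, ... of the partial from the right).
  doubled (with −9 where >9): 8 6 9 1 2 0 → sum 26
  kept as-is: 2 1 3 8 2 8 → sum 24
Total = 26 + 24 = 50.
Check digit = (10 − (50 mod 10)) mod 10 = 0.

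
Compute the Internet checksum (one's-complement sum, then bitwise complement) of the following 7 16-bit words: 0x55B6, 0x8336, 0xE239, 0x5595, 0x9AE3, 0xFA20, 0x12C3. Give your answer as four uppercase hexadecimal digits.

477C

One's-complement addition (fold any carry out of bit 15 back into bit 0):
  0x55B6 + 0x8336 = 0x0D8EC
  0xD8EC + 0xE239 = 0x1BB25 → wrap carry → 0xBB26
  0xBB26 + 0x5595 = 0x110BB → wrap carry → 0x10BC
  0x10BC + 0x9AE3 = 0x0AB9F
  0xAB9F + 0xFA20 = 0x1A5BF → wrap carry → 0xA5C0
  0xA5C0 + 0x12C3 = 0x0B883
One's-complement sum = 0xB883.
Checksum = ~0xB883 & 0xFFFF = 0x477C.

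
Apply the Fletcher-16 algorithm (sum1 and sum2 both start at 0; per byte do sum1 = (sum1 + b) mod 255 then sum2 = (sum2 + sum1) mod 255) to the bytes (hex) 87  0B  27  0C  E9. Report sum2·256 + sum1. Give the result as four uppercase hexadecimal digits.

49AF

Running sums (mod 255):
  after byte 0 (87): sum1=135, sum2=135
  after byte 1 (0B): sum1=146, sum2=26
  after byte 2 (27): sum1=185, sum2=211
  after byte 3 (0C): sum1=197, sum2=153
  after byte 4 (E9): sum1=175, sum2=73
Checksum = sum2·256 + sum1 = 73·256 + 175 = 18863 = 0x49AF.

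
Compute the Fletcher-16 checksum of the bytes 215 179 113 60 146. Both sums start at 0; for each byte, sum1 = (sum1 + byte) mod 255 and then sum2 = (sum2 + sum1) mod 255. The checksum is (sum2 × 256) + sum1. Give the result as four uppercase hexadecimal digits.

Running sums (mod 255):
  after byte 0 (215): sum1=215, sum2=215
  after byte 1 (179): sum1=139, sum2=99
  after byte 2 (113): sum1=252, sum2=96
  after byte 3 (60): sum1=57, sum2=153
  after byte 4 (146): sum1=203, sum2=101
Checksum = sum2·256 + sum1 = 101·256 + 203 = 26059 = 0x65CB.

65CB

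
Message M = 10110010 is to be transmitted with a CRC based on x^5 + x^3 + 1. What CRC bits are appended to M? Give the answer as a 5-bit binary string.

00010

Append 5 zeros: 1011001000000. Divide by 101001 (XOR where the leading bit is 1):
  pos 0: 101100 XOR 101001 = 000101
  pos 3: 101100 XOR 101001 = 000101
  pos 6: 101000 XOR 101001 = 000001
Remainder (last 5 bits) = 00010. This is the CRC / FCS.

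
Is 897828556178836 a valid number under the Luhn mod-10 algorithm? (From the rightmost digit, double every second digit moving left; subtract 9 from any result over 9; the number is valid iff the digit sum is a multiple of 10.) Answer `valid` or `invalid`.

invalid

From the right, keep odd positions and double even positions (subtract 9 from any doubled value over 9):
  doubled (positions 2,4,...): 6 7 2 1 7 7 9 → sum 39
  kept (positions 1,3,...): 6 8 7 6 5 2 7 8 → sum 49
Total = 88.
88 mod 10 = 8, so the number is invalid.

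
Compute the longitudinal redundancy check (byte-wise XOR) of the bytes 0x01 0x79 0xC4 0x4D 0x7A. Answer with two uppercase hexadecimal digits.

XOR the bytes together:
  start with 0x01
  0x01 ⊕ 0x79 = 0x78
  0x78 ⊕ 0xC4 = 0xBC
  0xBC ⊕ 0x4D = 0xF1
  0xF1 ⊕ 0x7A = 0x8B

8B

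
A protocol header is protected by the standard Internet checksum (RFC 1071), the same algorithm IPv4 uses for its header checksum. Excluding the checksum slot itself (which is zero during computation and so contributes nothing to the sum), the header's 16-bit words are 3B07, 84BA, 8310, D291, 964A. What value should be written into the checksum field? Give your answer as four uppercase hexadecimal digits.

One's-complement addition (fold any carry out of bit 15 back into bit 0):
  0x3B07 + 0x84BA = 0x0BFC1
  0xBFC1 + 0x8310 = 0x142D1 → wrap carry → 0x42D2
  0x42D2 + 0xD291 = 0x11563 → wrap carry → 0x1564
  0x1564 + 0x964A = 0x0ABAE
One's-complement sum = 0xABAE.
Checksum = ~0xABAE & 0xFFFF = 0x5451.

5451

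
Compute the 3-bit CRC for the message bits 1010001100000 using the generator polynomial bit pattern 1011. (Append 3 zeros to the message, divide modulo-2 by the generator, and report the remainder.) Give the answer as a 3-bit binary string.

Append 3 zeros: 1010001100000000. Divide by 1011 (XOR where the leading bit is 1):
  pos 0: 1010 XOR 1011 = 0001
  pos 3: 1001 XOR 1011 = 0010
  pos 5: 1010 XOR 1011 = 0001
  pos 8: 1000 XOR 1011 = 0011
  pos 10: 1100 XOR 1011 = 0111
  pos 11: 1110 XOR 1011 = 0101
  pos 12: 1010 XOR 1011 = 0001
Remainder (last 3 bits) = 001. This is the CRC / FCS.

001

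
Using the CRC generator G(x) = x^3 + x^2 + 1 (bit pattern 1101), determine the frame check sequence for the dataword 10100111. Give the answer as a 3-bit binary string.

110

Append 3 zeros: 10100111000. Divide by 1101 (XOR where the leading bit is 1):
  pos 0: 1010 XOR 1101 = 0111
  pos 1: 1110 XOR 1101 = 0011
  pos 3: 1111 XOR 1101 = 0010
  pos 5: 1010 XOR 1101 = 0111
  pos 6: 1110 XOR 1101 = 0011
Remainder (last 3 bits) = 110. This is the CRC / FCS.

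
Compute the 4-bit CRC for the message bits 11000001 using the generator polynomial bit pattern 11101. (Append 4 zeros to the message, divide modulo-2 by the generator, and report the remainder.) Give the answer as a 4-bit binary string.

1000

Append 4 zeros: 110000010000. Divide by 11101 (XOR where the leading bit is 1):
  pos 0: 11000 XOR 11101 = 00101
  pos 2: 10100 XOR 11101 = 01001
  pos 3: 10011 XOR 11101 = 01110
  pos 4: 11100 XOR 11101 = 00001
Remainder (last 4 bits) = 1000. This is the CRC / FCS.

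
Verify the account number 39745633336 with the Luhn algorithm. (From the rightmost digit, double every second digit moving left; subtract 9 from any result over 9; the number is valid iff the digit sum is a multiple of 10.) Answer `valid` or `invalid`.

invalid

From the right, keep odd positions and double even positions (subtract 9 from any doubled value over 9):
  doubled (positions 2,4,...): 6 6 3 8 9 → sum 32
  kept (positions 1,3,...): 6 3 3 5 7 3 → sum 27
Total = 59.
59 mod 10 = 9, so the number is invalid.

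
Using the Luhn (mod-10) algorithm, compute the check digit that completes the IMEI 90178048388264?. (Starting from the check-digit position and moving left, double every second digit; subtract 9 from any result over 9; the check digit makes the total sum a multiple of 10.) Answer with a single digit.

Partial digits right→left: 4 6 2 8 8 3 8 4 0 8 7 1 0 9
Double every second digit counting from the check-digit position (so the 1st, 3rd, 5th, ... of the partial from the right).
  doubled (with −9 where >9): 8 4 7 7 0 5 0 → sum 31
  kept as-is: 6 8 3 4 8 1 9 → sum 39
Total = 31 + 39 = 70.
Check digit = (10 − (70 mod 10)) mod 10 = 0.

0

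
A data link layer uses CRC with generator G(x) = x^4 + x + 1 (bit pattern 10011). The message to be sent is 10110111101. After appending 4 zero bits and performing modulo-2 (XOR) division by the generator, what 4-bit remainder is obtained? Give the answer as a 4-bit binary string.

Append 4 zeros: 101101111010000. Divide by 10011 (XOR where the leading bit is 1):
  pos 0: 10110 XOR 10011 = 00101
  pos 2: 10111 XOR 10011 = 00100
  pos 4: 10011 XOR 10011 = 00000
  pos 10: 10000 XOR 10011 = 00011
Remainder (last 4 bits) = 0011. This is the CRC / FCS.

0011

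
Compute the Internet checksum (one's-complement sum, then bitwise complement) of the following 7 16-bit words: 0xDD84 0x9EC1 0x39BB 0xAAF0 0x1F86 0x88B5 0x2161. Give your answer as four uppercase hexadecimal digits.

D570

One's-complement addition (fold any carry out of bit 15 back into bit 0):
  0xDD84 + 0x9EC1 = 0x17C45 → wrap carry → 0x7C46
  0x7C46 + 0x39BB = 0x0B601
  0xB601 + 0xAAF0 = 0x160F1 → wrap carry → 0x60F2
  0x60F2 + 0x1F86 = 0x08078
  0x8078 + 0x88B5 = 0x1092D → wrap carry → 0x092E
  0x092E + 0x2161 = 0x02A8F
One's-complement sum = 0x2A8F.
Checksum = ~0x2A8F & 0xFFFF = 0xD570.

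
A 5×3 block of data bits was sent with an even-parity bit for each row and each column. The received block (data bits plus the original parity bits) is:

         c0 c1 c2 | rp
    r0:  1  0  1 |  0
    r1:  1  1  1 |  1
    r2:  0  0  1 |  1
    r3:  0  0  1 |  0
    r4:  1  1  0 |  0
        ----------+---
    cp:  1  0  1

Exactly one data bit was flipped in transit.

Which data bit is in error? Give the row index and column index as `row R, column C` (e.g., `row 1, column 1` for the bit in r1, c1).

Recompute each row's even parity and compare to rp:
  r0: data parity 0, sent rp 0 → ok
  r1: data parity 1, sent rp 1 → ok
  r2: data parity 1, sent rp 1 → ok
  r3: data parity 1, sent rp 0 → mismatch
  r4: data parity 0, sent rp 0 → ok
Recompute each column's even parity and compare to cp:
  c0: data parity 1, sent cp 1 → ok
  c1: data parity 0, sent cp 0 → ok
  c2: data parity 0, sent cp 1 → mismatch
Exactly one row (r3) and one column (c2) fail → the flipped bit is at their intersection.

row 3, column 2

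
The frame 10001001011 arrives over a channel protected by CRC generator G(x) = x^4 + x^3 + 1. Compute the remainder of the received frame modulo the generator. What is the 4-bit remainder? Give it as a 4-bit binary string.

1110

Modulo-2 division of 10001001011 by 11001:
  pos 0: 10001 XOR 11001 = 01000
  pos 1: 10000 XOR 11001 = 01001
  pos 2: 10010 XOR 11001 = 01011
  pos 3: 10111 XOR 11001 = 01110
  pos 4: 11100 XOR 11001 = 00101
  pos 6: 10111 XOR 11001 = 01110
Remainder = 1110 (nonzero — an error is detected).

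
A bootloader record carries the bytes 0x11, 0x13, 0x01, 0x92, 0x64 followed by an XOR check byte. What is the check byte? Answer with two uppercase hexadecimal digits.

XOR the bytes together:
  start with 0x11
  0x11 ⊕ 0x13 = 0x02
  0x02 ⊕ 0x01 = 0x03
  0x03 ⊕ 0x92 = 0x91
  0x91 ⊕ 0x64 = 0xF5

F5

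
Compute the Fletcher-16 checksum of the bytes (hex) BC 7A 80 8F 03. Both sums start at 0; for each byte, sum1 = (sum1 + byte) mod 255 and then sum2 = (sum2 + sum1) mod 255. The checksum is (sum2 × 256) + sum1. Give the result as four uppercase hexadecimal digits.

3D4A

Running sums (mod 255):
  after byte 0 (BC): sum1=188, sum2=188
  after byte 1 (7A): sum1=55, sum2=243
  after byte 2 (80): sum1=183, sum2=171
  after byte 3 (8F): sum1=71, sum2=242
  after byte 4 (03): sum1=74, sum2=61
Checksum = sum2·256 + sum1 = 61·256 + 74 = 15690 = 0x3D4A.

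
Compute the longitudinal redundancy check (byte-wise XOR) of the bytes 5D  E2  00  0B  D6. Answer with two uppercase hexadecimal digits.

XOR the bytes together:
  start with 0x5D
  0x5D ⊕ 0xE2 = 0xBF
  0xBF ⊕ 0x00 = 0xBF
  0xBF ⊕ 0x0B = 0xB4
  0xB4 ⊕ 0xD6 = 0x62

62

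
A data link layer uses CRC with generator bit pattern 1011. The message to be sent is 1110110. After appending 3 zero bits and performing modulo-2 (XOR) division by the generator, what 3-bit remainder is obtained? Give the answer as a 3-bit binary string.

Append 3 zeros: 1110110000. Divide by 1011 (XOR where the leading bit is 1):
  pos 0: 1110 XOR 1011 = 0101
  pos 1: 1011 XOR 1011 = 0000
  pos 5: 1000 XOR 1011 = 0011
Remainder (last 3 bits) = 110. This is the CRC / FCS.

110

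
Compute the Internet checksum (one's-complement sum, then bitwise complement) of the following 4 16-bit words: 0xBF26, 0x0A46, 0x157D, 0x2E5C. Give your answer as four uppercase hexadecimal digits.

F2B9

One's-complement addition (fold any carry out of bit 15 back into bit 0):
  0xBF26 + 0x0A46 = 0x0C96C
  0xC96C + 0x157D = 0x0DEE9
  0xDEE9 + 0x2E5C = 0x10D45 → wrap carry → 0x0D46
One's-complement sum = 0x0D46.
Checksum = ~0x0D46 & 0xFFFF = 0xF2B9.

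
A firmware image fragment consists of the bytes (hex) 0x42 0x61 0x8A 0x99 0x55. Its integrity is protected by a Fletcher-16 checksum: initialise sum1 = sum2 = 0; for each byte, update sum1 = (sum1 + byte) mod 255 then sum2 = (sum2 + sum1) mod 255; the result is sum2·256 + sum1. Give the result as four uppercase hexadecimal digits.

Running sums (mod 255):
  after byte 0 (0x42): sum1=66, sum2=66
  after byte 1 (0x61): sum1=163, sum2=229
  after byte 2 (0x8A): sum1=46, sum2=20
  after byte 3 (0x99): sum1=199, sum2=219
  after byte 4 (0x55): sum1=29, sum2=248
Checksum = sum2·256 + sum1 = 248·256 + 29 = 63517 = 0xF81D.

F81D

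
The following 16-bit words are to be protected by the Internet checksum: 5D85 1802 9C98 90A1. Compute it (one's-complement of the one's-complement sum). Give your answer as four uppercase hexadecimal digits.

5D3E

One's-complement addition (fold any carry out of bit 15 back into bit 0):
  0x5D85 + 0x1802 = 0x07587
  0x7587 + 0x9C98 = 0x1121F → wrap carry → 0x1220
  0x1220 + 0x90A1 = 0x0A2C1
One's-complement sum = 0xA2C1.
Checksum = ~0xA2C1 & 0xFFFF = 0x5D3E.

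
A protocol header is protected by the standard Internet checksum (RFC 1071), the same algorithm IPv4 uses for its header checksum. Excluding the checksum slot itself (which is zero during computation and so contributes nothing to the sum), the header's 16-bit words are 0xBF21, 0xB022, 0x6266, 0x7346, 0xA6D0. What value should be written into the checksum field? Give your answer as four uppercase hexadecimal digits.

One's-complement addition (fold any carry out of bit 15 back into bit 0):
  0xBF21 + 0xB022 = 0x16F43 → wrap carry → 0x6F44
  0x6F44 + 0x6266 = 0x0D1AA
  0xD1AA + 0x7346 = 0x144F0 → wrap carry → 0x44F1
  0x44F1 + 0xA6D0 = 0x0EBC1
One's-complement sum = 0xEBC1.
Checksum = ~0xEBC1 & 0xFFFF = 0x143E.

143E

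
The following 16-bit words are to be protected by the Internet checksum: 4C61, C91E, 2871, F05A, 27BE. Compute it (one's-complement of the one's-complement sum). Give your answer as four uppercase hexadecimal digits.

One's-complement addition (fold any carry out of bit 15 back into bit 0):
  0x4C61 + 0xC91E = 0x1157F → wrap carry → 0x1580
  0x1580 + 0x2871 = 0x03DF1
  0x3DF1 + 0xF05A = 0x12E4B → wrap carry → 0x2E4C
  0x2E4C + 0x27BE = 0x0560A
One's-complement sum = 0x560A.
Checksum = ~0x560A & 0xFFFF = 0xA9F5.

A9F5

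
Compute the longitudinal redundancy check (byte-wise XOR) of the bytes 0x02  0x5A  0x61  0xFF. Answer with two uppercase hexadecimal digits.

XOR the bytes together:
  start with 0x02
  0x02 ⊕ 0x5A = 0x58
  0x58 ⊕ 0x61 = 0x39
  0x39 ⊕ 0xFF = 0xC6

C6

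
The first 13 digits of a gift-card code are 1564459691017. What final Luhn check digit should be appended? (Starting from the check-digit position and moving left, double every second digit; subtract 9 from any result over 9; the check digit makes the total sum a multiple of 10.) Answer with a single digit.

Partial digits right→left: 7 1 0 1 9 6 9 5 4 4 6 5 1
Double every second digit counting from the check-digit position (so the 1st, 3rd, 5th, ... of the partial from the right).
  doubled (with −9 where >9): 5 0 9 9 8 3 2 → sum 36
  kept as-is: 1 1 6 5 4 5 → sum 22
Total = 36 + 22 = 58.
Check digit = (10 − (58 mod 10)) mod 10 = 2.

2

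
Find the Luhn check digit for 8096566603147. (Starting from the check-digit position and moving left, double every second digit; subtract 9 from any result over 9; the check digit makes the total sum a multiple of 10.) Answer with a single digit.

Partial digits right→left: 7 4 1 3 0 6 6 6 5 6 9 0 8
Double every second digit counting from the check-digit position (so the 1st, 3rd, 5th, ... of the partial from the right).
  doubled (with −9 where >9): 5 2 0 3 1 9 7 → sum 27
  kept as-is: 4 3 6 6 6 0 → sum 25
Total = 27 + 25 = 52.
Check digit = (10 − (52 mod 10)) mod 10 = 8.

8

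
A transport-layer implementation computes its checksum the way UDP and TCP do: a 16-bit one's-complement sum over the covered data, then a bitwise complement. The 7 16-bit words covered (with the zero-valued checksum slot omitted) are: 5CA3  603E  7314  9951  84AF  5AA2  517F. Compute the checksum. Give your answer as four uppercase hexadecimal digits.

05E7

One's-complement addition (fold any carry out of bit 15 back into bit 0):
  0x5CA3 + 0x603E = 0x0BCE1
  0xBCE1 + 0x7314 = 0x12FF5 → wrap carry → 0x2FF6
  0x2FF6 + 0x9951 = 0x0C947
  0xC947 + 0x84AF = 0x14DF6 → wrap carry → 0x4DF7
  0x4DF7 + 0x5AA2 = 0x0A899
  0xA899 + 0x517F = 0x0FA18
One's-complement sum = 0xFA18.
Checksum = ~0xFA18 & 0xFFFF = 0x05E7.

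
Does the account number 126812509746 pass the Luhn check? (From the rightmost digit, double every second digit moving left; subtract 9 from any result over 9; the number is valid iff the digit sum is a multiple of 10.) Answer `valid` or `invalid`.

valid

From the right, keep odd positions and double even positions (subtract 9 from any doubled value over 9):
  doubled (positions 2,4,...): 8 9 1 2 3 2 → sum 25
  kept (positions 1,3,...): 6 7 0 2 8 2 → sum 25
Total = 50.
50 mod 10 = 0, so the number is valid.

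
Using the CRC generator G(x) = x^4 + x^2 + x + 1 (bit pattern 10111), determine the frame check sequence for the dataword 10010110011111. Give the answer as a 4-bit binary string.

0001

Append 4 zeros: 100101100111110000. Divide by 10111 (XOR where the leading bit is 1):
  pos 0: 10010 XOR 10111 = 00101
  pos 2: 10111 XOR 10111 = 00000
  pos 9: 11111 XOR 10111 = 01000
  pos 10: 10000 XOR 10111 = 00111
  pos 12: 11100 XOR 10111 = 01011
  pos 13: 10110 XOR 10111 = 00001
Remainder (last 4 bits) = 0001. This is the CRC / FCS.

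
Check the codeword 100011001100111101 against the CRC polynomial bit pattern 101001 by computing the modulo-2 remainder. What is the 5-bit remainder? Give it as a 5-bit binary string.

00000

Modulo-2 division of 100011001100111101 by 101001:
  pos 0: 100011 XOR 101001 = 001010
  pos 2: 101000 XOR 101001 = 000001
  pos 7: 111001 XOR 101001 = 010000
  pos 8: 100001 XOR 101001 = 001000
  pos 10: 100011 XOR 101001 = 001010
  pos 12: 101001 XOR 101001 = 000000
Remainder = 00000 (zero — the frame passes the CRC check).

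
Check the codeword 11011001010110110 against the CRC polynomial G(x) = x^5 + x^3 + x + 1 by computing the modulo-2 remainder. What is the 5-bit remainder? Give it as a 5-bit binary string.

Modulo-2 division of 11011001010110110 by 101011:
  pos 0: 110110 XOR 101011 = 011101
  pos 1: 111010 XOR 101011 = 010001
  pos 2: 100011 XOR 101011 = 001000
  pos 4: 100001 XOR 101011 = 001010
  pos 6: 101001 XOR 101011 = 000010
  pos 10: 101011 XOR 101011 = 000000
Remainder = 00000 (zero — the frame passes the CRC check).

00000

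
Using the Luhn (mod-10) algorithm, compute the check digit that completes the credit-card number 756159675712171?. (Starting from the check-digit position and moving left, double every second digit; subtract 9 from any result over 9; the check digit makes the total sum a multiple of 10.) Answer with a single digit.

Partial digits right→left: 1 7 1 2 1 7 5 7 6 9 5 1 6 5 7
Double every second digit counting from the check-digit position (so the 1st, 3rd, 5th, ... of the partial from the right).
  doubled (with −9 where >9): 2 2 2 1 3 1 3 5 → sum 19
  kept as-is: 7 2 7 7 9 1 5 → sum 38
Total = 19 + 38 = 57.
Check digit = (10 − (57 mod 10)) mod 10 = 3.

3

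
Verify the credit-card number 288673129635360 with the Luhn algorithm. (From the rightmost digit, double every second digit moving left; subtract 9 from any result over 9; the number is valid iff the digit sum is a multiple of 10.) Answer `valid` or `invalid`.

valid

From the right, keep odd positions and double even positions (subtract 9 from any doubled value over 9):
  doubled (positions 2,4,...): 3 1 3 4 6 3 7 → sum 27
  kept (positions 1,3,...): 0 3 3 9 1 7 8 2 → sum 33
Total = 60.
60 mod 10 = 0, so the number is valid.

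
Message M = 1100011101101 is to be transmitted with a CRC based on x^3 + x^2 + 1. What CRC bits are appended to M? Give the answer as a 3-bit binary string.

000

Append 3 zeros: 1100011101101000. Divide by 1101 (XOR where the leading bit is 1):
  pos 0: 1100 XOR 1101 = 0001
  pos 3: 1011 XOR 1101 = 0110
  pos 4: 1101 XOR 1101 = 0000
  pos 9: 1101 XOR 1101 = 0000
Remainder (last 3 bits) = 000. This is the CRC / FCS.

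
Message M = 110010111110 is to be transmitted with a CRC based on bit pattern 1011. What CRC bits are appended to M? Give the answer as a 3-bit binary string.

Append 3 zeros: 110010111110000. Divide by 1011 (XOR where the leading bit is 1):
  pos 0: 1100 XOR 1011 = 0111
  pos 1: 1111 XOR 1011 = 0100
  pos 2: 1000 XOR 1011 = 0011
  pos 4: 1111 XOR 1011 = 0100
  pos 5: 1001 XOR 1011 = 0010
  pos 7: 1011 XOR 1011 = 0000
Remainder (last 3 bits) = 000. This is the CRC / FCS.

000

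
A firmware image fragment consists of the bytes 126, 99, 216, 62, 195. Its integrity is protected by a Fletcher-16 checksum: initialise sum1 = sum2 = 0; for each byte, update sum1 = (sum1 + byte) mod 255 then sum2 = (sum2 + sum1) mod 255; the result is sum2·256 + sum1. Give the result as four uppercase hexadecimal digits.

D0BC

Running sums (mod 255):
  after byte 0 (126): sum1=126, sum2=126
  after byte 1 (99): sum1=225, sum2=96
  after byte 2 (216): sum1=186, sum2=27
  after byte 3 (62): sum1=248, sum2=20
  after byte 4 (195): sum1=188, sum2=208
Checksum = sum2·256 + sum1 = 208·256 + 188 = 53436 = 0xD0BC.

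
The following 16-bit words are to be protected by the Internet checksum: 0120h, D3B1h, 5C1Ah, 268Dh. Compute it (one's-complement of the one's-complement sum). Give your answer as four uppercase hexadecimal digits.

One's-complement addition (fold any carry out of bit 15 back into bit 0):
  0x0120 + 0xD3B1 = 0x0D4D1
  0xD4D1 + 0x5C1A = 0x130EB → wrap carry → 0x30EC
  0x30EC + 0x268D = 0x05779
One's-complement sum = 0x5779.
Checksum = ~0x5779 & 0xFFFF = 0xA886.

A886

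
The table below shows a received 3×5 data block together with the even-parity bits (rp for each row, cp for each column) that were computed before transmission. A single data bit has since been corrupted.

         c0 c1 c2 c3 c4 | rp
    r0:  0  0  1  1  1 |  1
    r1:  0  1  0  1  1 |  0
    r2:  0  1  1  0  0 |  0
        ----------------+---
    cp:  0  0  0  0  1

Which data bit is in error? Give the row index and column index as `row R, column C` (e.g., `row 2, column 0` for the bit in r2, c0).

Recompute each row's even parity and compare to rp:
  r0: data parity 1, sent rp 1 → ok
  r1: data parity 1, sent rp 0 → mismatch
  r2: data parity 0, sent rp 0 → ok
Recompute each column's even parity and compare to cp:
  c0: data parity 0, sent cp 0 → ok
  c1: data parity 0, sent cp 0 → ok
  c2: data parity 0, sent cp 0 → ok
  c3: data parity 0, sent cp 0 → ok
  c4: data parity 0, sent cp 1 → mismatch
Exactly one row (r1) and one column (c4) fail → the flipped bit is at their intersection.

row 1, column 4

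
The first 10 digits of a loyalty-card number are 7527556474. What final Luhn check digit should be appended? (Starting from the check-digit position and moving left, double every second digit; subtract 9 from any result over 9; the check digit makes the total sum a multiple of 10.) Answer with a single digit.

0

Partial digits right→left: 4 7 4 6 5 5 7 2 5 7
Double every second digit counting from the check-digit position (so the 1st, 3rd, 5th, ... of the partial from the right).
  doubled (with −9 where >9): 8 8 1 5 1 → sum 23
  kept as-is: 7 6 5 2 7 → sum 27
Total = 23 + 27 = 50.
Check digit = (10 − (50 mod 10)) mod 10 = 0.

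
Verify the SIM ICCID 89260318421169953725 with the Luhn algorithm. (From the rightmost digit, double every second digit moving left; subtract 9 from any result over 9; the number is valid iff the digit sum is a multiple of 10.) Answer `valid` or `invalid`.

From the right, keep odd positions and double even positions (subtract 9 from any doubled value over 9):
  doubled (positions 2,4,...): 4 6 9 3 2 8 2 0 4 7 → sum 45
  kept (positions 1,3,...): 5 7 5 9 1 2 8 3 6 9 → sum 55
Total = 100.
100 mod 10 = 0, so the number is valid.

valid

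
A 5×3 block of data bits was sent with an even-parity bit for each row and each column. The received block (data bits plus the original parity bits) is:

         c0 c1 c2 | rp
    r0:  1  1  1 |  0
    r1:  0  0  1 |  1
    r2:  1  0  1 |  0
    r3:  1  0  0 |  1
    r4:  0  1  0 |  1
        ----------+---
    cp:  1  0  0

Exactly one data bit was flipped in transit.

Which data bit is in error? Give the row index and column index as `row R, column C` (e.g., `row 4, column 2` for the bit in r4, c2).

Recompute each row's even parity and compare to rp:
  r0: data parity 1, sent rp 0 → mismatch
  r1: data parity 1, sent rp 1 → ok
  r2: data parity 0, sent rp 0 → ok
  r3: data parity 1, sent rp 1 → ok
  r4: data parity 1, sent rp 1 → ok
Recompute each column's even parity and compare to cp:
  c0: data parity 1, sent cp 1 → ok
  c1: data parity 0, sent cp 0 → ok
  c2: data parity 1, sent cp 0 → mismatch
Exactly one row (r0) and one column (c2) fail → the flipped bit is at their intersection.

row 0, column 2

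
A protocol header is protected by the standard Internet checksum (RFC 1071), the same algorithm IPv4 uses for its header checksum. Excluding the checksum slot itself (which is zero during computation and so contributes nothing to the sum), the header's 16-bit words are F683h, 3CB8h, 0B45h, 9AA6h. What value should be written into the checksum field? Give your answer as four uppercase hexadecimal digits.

One's-complement addition (fold any carry out of bit 15 back into bit 0):
  0xF683 + 0x3CB8 = 0x1333B → wrap carry → 0x333C
  0x333C + 0x0B45 = 0x03E81
  0x3E81 + 0x9AA6 = 0x0D927
One's-complement sum = 0xD927.
Checksum = ~0xD927 & 0xFFFF = 0x26D8.

26D8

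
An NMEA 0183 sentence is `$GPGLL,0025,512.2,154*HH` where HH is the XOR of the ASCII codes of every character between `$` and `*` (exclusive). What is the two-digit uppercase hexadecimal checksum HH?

XOR the ASCII codes of the payload characters:
  'G' = 0x47 → acc = 0x47
  'P' = 0x50 → acc = 0x17
  'G' = 0x47 → acc = 0x50
  'L' = 0x4C → acc = 0x1C
  'L' = 0x4C → acc = 0x50
  ',' = 0x2C → acc = 0x7C
  '0' = 0x30 → acc = 0x4C
  '0' = 0x30 → acc = 0x7C
  '2' = 0x32 → acc = 0x4E
  '5' = 0x35 → acc = 0x7B
  ',' = 0x2C → acc = 0x57
  '5' = 0x35 → acc = 0x62
  '1' = 0x31 → acc = 0x53
  '2' = 0x32 → acc = 0x61
  '.' = 0x2E → acc = 0x4F
  '2' = 0x32 → acc = 0x7D
  ',' = 0x2C → acc = 0x51
  '1' = 0x31 → acc = 0x60
  '5' = 0x35 → acc = 0x55
  '4' = 0x34 → acc = 0x61
Checksum = 0x61.

61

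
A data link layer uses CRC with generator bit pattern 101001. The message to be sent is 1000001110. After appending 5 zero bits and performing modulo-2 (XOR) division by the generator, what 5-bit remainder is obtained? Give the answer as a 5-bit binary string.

00110

Append 5 zeros: 100000111000000. Divide by 101001 (XOR where the leading bit is 1):
  pos 0: 100000 XOR 101001 = 001001
  pos 2: 100111 XOR 101001 = 001110
  pos 4: 111010 XOR 101001 = 010011
  pos 5: 100110 XOR 101001 = 001111
  pos 7: 111100 XOR 101001 = 010101
  pos 8: 101010 XOR 101001 = 000011
Remainder (last 5 bits) = 00110. This is the CRC / FCS.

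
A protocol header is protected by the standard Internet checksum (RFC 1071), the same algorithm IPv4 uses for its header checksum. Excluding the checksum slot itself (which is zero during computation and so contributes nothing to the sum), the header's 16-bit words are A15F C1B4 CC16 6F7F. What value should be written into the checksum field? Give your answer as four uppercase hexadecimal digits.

6155

One's-complement addition (fold any carry out of bit 15 back into bit 0):
  0xA15F + 0xC1B4 = 0x16313 → wrap carry → 0x6314
  0x6314 + 0xCC16 = 0x12F2A → wrap carry → 0x2F2B
  0x2F2B + 0x6F7F = 0x09EAA
One's-complement sum = 0x9EAA.
Checksum = ~0x9EAA & 0xFFFF = 0x6155.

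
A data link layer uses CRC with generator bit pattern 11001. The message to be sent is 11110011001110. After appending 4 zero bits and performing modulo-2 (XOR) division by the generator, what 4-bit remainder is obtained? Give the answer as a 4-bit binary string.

1111

Append 4 zeros: 111100110011100000. Divide by 11001 (XOR where the leading bit is 1):
  pos 0: 11110 XOR 11001 = 00111
  pos 2: 11101 XOR 11001 = 00100
  pos 4: 10010 XOR 11001 = 01011
  pos 5: 10110 XOR 11001 = 01111
  pos 6: 11111 XOR 11001 = 00110
  pos 8: 11011 XOR 11001 = 00010
  pos 11: 10000 XOR 11001 = 01001
  pos 12: 10010 XOR 11001 = 01011
  pos 13: 10110 XOR 11001 = 01111
Remainder (last 4 bits) = 1111. This is the CRC / FCS.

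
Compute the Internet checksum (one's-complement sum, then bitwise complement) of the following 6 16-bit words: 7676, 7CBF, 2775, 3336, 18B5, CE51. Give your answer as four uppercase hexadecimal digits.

One's-complement addition (fold any carry out of bit 15 back into bit 0):
  0x7676 + 0x7CBF = 0x0F335
  0xF335 + 0x2775 = 0x11AAA → wrap carry → 0x1AAB
  0x1AAB + 0x3336 = 0x04DE1
  0x4DE1 + 0x18B5 = 0x06696
  0x6696 + 0xCE51 = 0x134E7 → wrap carry → 0x34E8
One's-complement sum = 0x34E8.
Checksum = ~0x34E8 & 0xFFFF = 0xCB17.

CB17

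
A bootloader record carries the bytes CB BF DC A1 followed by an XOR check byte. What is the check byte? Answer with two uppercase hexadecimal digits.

09

XOR the bytes together:
  start with 0xCB
  0xCB ⊕ 0xBF = 0x74
  0x74 ⊕ 0xDC = 0xA8
  0xA8 ⊕ 0xA1 = 0x09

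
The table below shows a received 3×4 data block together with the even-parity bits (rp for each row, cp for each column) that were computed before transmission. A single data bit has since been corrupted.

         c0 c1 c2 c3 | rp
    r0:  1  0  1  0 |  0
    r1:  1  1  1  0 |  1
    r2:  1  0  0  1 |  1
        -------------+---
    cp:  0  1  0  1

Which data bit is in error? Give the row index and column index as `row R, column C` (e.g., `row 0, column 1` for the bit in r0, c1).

Recompute each row's even parity and compare to rp:
  r0: data parity 0, sent rp 0 → ok
  r1: data parity 1, sent rp 1 → ok
  r2: data parity 0, sent rp 1 → mismatch
Recompute each column's even parity and compare to cp:
  c0: data parity 1, sent cp 0 → mismatch
  c1: data parity 1, sent cp 1 → ok
  c2: data parity 0, sent cp 0 → ok
  c3: data parity 1, sent cp 1 → ok
Exactly one row (r2) and one column (c0) fail → the flipped bit is at their intersection.

row 2, column 0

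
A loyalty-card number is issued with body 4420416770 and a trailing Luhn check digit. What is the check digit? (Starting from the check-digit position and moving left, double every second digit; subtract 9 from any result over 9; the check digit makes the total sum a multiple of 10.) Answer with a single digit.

Partial digits right→left: 0 7 7 6 1 4 0 2 4 4
Double every second digit counting from the check-digit position (so the 1st, 3rd, 5th, ... of the partial from the right).
  doubled (with −9 where >9): 0 5 2 0 8 → sum 15
  kept as-is: 7 6 4 2 4 → sum 23
Total = 15 + 23 = 38.
Check digit = (10 − (38 mod 10)) mod 10 = 2.

2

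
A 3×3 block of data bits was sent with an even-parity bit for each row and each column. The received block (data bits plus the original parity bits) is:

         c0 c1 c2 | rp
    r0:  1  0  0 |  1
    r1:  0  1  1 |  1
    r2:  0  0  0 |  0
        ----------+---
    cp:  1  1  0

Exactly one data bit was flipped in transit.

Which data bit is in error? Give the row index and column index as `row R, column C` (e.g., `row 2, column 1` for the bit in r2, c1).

Recompute each row's even parity and compare to rp:
  r0: data parity 1, sent rp 1 → ok
  r1: data parity 0, sent rp 1 → mismatch
  r2: data parity 0, sent rp 0 → ok
Recompute each column's even parity and compare to cp:
  c0: data parity 1, sent cp 1 → ok
  c1: data parity 1, sent cp 1 → ok
  c2: data parity 1, sent cp 0 → mismatch
Exactly one row (r1) and one column (c2) fail → the flipped bit is at their intersection.

row 1, column 2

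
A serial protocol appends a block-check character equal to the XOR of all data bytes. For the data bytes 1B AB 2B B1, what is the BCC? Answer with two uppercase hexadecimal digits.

XOR the bytes together:
  start with 0x1B
  0x1B ⊕ 0xAB = 0xB0
  0xB0 ⊕ 0x2B = 0x9B
  0x9B ⊕ 0xB1 = 0x2A

2A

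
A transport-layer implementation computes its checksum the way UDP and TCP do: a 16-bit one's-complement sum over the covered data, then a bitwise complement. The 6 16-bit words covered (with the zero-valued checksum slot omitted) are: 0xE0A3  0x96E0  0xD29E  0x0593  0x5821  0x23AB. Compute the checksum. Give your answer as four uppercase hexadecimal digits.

347D

One's-complement addition (fold any carry out of bit 15 back into bit 0):
  0xE0A3 + 0x96E0 = 0x17783 → wrap carry → 0x7784
  0x7784 + 0xD29E = 0x14A22 → wrap carry → 0x4A23
  0x4A23 + 0x0593 = 0x04FB6
  0x4FB6 + 0x5821 = 0x0A7D7
  0xA7D7 + 0x23AB = 0x0CB82
One's-complement sum = 0xCB82.
Checksum = ~0xCB82 & 0xFFFF = 0x347D.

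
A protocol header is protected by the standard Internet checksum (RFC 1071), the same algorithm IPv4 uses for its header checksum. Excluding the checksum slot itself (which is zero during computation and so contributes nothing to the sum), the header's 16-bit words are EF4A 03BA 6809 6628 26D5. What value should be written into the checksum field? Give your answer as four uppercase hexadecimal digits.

17F4

One's-complement addition (fold any carry out of bit 15 back into bit 0):
  0xEF4A + 0x03BA = 0x0F304
  0xF304 + 0x6809 = 0x15B0D → wrap carry → 0x5B0E
  0x5B0E + 0x6628 = 0x0C136
  0xC136 + 0x26D5 = 0x0E80B
One's-complement sum = 0xE80B.
Checksum = ~0xE80B & 0xFFFF = 0x17F4.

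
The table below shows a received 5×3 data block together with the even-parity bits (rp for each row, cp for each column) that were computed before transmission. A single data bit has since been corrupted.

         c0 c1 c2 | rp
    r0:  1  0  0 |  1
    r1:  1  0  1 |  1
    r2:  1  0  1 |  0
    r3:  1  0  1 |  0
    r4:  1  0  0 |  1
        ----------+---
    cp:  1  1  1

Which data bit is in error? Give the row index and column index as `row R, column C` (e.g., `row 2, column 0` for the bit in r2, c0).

row 1, column 1

Recompute each row's even parity and compare to rp:
  r0: data parity 1, sent rp 1 → ok
  r1: data parity 0, sent rp 1 → mismatch
  r2: data parity 0, sent rp 0 → ok
  r3: data parity 0, sent rp 0 → ok
  r4: data parity 1, sent rp 1 → ok
Recompute each column's even parity and compare to cp:
  c0: data parity 1, sent cp 1 → ok
  c1: data parity 0, sent cp 1 → mismatch
  c2: data parity 1, sent cp 1 → ok
Exactly one row (r1) and one column (c1) fail → the flipped bit is at their intersection.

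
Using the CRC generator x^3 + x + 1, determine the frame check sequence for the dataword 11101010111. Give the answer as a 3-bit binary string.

011

Append 3 zeros: 11101010111000. Divide by 1011 (XOR where the leading bit is 1):
  pos 0: 1110 XOR 1011 = 0101
  pos 1: 1011 XOR 1011 = 0000
  pos 6: 1011 XOR 1011 = 0000
  pos 10: 1000 XOR 1011 = 0011
Remainder (last 3 bits) = 011. This is the CRC / FCS.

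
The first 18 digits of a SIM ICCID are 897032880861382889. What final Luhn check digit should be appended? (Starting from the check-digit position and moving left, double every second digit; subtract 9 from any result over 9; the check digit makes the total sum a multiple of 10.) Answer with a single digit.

3

Partial digits right→left: 9 8 8 2 8 3 1 6 8 0 8 8 2 3 0 7 9 8
Double every second digit counting from the check-digit position (so the 1st, 3rd, 5th, ... of the partial from the right).
  doubled (with −9 where >9): 9 7 7 2 7 7 4 0 9 → sum 52
  kept as-is: 8 2 3 6 0 8 3 7 8 → sum 45
Total = 52 + 45 = 97.
Check digit = (10 − (97 mod 10)) mod 10 = 3.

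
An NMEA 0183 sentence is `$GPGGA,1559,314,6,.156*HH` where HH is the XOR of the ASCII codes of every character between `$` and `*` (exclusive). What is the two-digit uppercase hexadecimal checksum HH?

42

XOR the ASCII codes of the payload characters:
  'G' = 0x47 → acc = 0x47
  'P' = 0x50 → acc = 0x17
  'G' = 0x47 → acc = 0x50
  'G' = 0x47 → acc = 0x17
  'A' = 0x41 → acc = 0x56
  ',' = 0x2C → acc = 0x7A
  '1' = 0x31 → acc = 0x4B
  '5' = 0x35 → acc = 0x7E
  '5' = 0x35 → acc = 0x4B
  '9' = 0x39 → acc = 0x72
  ',' = 0x2C → acc = 0x5E
  '3' = 0x33 → acc = 0x6D
  '1' = 0x31 → acc = 0x5C
  '4' = 0x34 → acc = 0x68
  ',' = 0x2C → acc = 0x44
  '6' = 0x36 → acc = 0x72
  ',' = 0x2C → acc = 0x5E
  '.' = 0x2E → acc = 0x70
  '1' = 0x31 → acc = 0x41
  '5' = 0x35 → acc = 0x74
  '6' = 0x36 → acc = 0x42
Checksum = 0x42.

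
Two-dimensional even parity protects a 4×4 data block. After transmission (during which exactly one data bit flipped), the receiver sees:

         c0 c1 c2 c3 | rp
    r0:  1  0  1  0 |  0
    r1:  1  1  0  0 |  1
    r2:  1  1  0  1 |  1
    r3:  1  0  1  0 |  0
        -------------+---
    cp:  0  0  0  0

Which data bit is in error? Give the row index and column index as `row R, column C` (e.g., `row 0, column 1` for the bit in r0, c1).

row 1, column 3

Recompute each row's even parity and compare to rp:
  r0: data parity 0, sent rp 0 → ok
  r1: data parity 0, sent rp 1 → mismatch
  r2: data parity 1, sent rp 1 → ok
  r3: data parity 0, sent rp 0 → ok
Recompute each column's even parity and compare to cp:
  c0: data parity 0, sent cp 0 → ok
  c1: data parity 0, sent cp 0 → ok
  c2: data parity 0, sent cp 0 → ok
  c3: data parity 1, sent cp 0 → mismatch
Exactly one row (r1) and one column (c3) fail → the flipped bit is at their intersection.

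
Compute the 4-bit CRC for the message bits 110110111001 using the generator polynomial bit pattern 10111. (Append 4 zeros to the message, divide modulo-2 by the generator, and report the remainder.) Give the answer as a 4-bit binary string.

1010

Append 4 zeros: 1101101110010000. Divide by 10111 (XOR where the leading bit is 1):
  pos 0: 11011 XOR 10111 = 01100
  pos 1: 11000 XOR 10111 = 01111
  pos 2: 11111 XOR 10111 = 01000
  pos 3: 10001 XOR 10111 = 00110
  pos 5: 11010 XOR 10111 = 01101
  pos 6: 11010 XOR 10111 = 01101
  pos 7: 11011 XOR 10111 = 01100
  pos 8: 11000 XOR 10111 = 01111
  pos 9: 11110 XOR 10111 = 01001
  pos 10: 10010 XOR 10111 = 00101
Remainder (last 4 bits) = 1010. This is the CRC / FCS.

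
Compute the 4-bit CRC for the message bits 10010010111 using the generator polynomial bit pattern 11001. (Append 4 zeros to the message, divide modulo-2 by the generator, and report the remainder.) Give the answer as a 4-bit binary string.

Append 4 zeros: 100100101110000. Divide by 11001 (XOR where the leading bit is 1):
  pos 0: 10010 XOR 11001 = 01011
  pos 1: 10110 XOR 11001 = 01111
  pos 2: 11111 XOR 11001 = 00110
  pos 4: 11001 XOR 11001 = 00000
  pos 9: 11000 XOR 11001 = 00001
Remainder (last 4 bits) = 0010. This is the CRC / FCS.

0010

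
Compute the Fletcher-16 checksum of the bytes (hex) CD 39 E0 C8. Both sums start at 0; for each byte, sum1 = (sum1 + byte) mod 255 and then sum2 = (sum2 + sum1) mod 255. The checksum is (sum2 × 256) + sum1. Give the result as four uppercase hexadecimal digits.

Running sums (mod 255):
  after byte 0 (CD): sum1=205, sum2=205
  after byte 1 (39): sum1=7, sum2=212
  after byte 2 (E0): sum1=231, sum2=188
  after byte 3 (C8): sum1=176, sum2=109
Checksum = sum2·256 + sum1 = 109·256 + 176 = 28080 = 0x6DB0.

6DB0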